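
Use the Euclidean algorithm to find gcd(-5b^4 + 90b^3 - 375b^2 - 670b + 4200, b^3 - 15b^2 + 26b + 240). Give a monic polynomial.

b^2 - 7b - 30

Repeated division with remainder:
  -5b^4 + 90b^3 - 375b^2 - 670b + 4200 = (-5b + 15)(b^3 - 15b^2 + 26b + 240) + (-20b^2 + 140b + 600)
  b^3 - 15b^2 + 26b + 240 = (-(1/20)b + 2/5)(-20b^2 + 140b + 600) + (0)
Last nonzero remainder: -20b^2 + 140b + 600. Dividing through by -20 gives the monic gcd b^2 - 7b - 30.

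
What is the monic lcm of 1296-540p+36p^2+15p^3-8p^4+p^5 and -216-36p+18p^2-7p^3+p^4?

By polynomial division,
  p^5-8p^4+15p^3+36p^2-540p+1296 = (p-1)(p^4-7p^3+18p^2-36p-216) + (-10p^3+90p^2-360p+1080)
  p^4-7p^3+18p^2-36p-216 = (-(1/10)p-1/5)(-10p^3+90p^2-360p+1080) + (0)
Last nonzero remainder: -10p^3+90p^2-360p+1080. Dividing through by -10 gives the monic gcd p^3-9p^2+36p-108.
Then lcm(f, g) = f·g / gcd(f, g); expanding and making the result monic gives the answer.

2592+216p-468p^2+66p^3-p^4-6p^5+p^6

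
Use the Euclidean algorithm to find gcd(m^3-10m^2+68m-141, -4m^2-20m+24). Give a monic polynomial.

1

Repeated division with remainder:
  m^3-10m^2+68m-141 = (-(1/4)m+15/4)(-4m^2-20m+24) + (149m-231)
  -4m^2-20m+24 = (-(4/149)m-3904/22201)(149m-231) + (-369000/22201)
  149m-231 = (-(3307949/369000)m+1709477/123000)(-369000/22201) + (0)
The last nonzero remainder is the constant -369000/22201, so the polynomials are coprime and gcd = 1.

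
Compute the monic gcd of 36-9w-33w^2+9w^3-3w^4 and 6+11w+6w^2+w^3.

1+w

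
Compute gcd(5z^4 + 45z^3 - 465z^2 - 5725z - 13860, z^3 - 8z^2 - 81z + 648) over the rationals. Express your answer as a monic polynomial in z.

z + 9

Repeated division with remainder:
  5z^4 + 45z^3 - 465z^2 - 5725z - 13860 = (5z + 85)(z^3 - 8z^2 - 81z + 648) + (620z^2 - 2080z - 68940)
  z^3 - 8z^2 - 81z + 648 = ((1/620)z - 36/4805)(620z^2 - 2080z - 68940) + ((14040/961)z + 126360/961)
  620z^2 - 2080z - 68940 = ((29791/702)z - 368063/702)((14040/961)z + 126360/961) + (0)
Last nonzero remainder: (14040/961)z + 126360/961. Dividing through by 14040/961 gives the monic gcd z + 9.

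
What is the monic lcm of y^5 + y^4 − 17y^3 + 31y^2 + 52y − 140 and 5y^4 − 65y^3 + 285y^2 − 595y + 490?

Euclidean algorithm in ℚ[y]:
  y^5 + y^4 − 17y^3 + 31y^2 + 52y − 140 = ((1/5)y + 14/5)(5y^4 − 65y^3 + 285y^2 − 595y + 490) + (108y^3 − 648y^2 + 1620y − 1512)
  5y^4 − 65y^3 + 285y^2 − 595y + 490 = ((5/108)y − 35/108)(108y^3 − 648y^2 + 1620y − 1512) + (0)
Last nonzero remainder: 108y^3 − 648y^2 + 1620y − 1512. Dividing through by 108 gives the monic gcd y^3 − 6y^2 + 15y − 14.
Then lcm(f, g) = f·g / gcd(f, g); expanding and making the result monic gives the answer.

y^6 − 6y^5 − 24y^4 + 150y^3 − 165y^2 − 504y + 980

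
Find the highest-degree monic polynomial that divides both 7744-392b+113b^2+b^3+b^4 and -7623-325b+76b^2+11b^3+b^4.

By polynomial division,
  b^4+b^3+113b^2-392b+7744 = (b^4+11b^3+76b^2-325b-7623) + (-10b^3+37b^2-67b+15367)
  b^4+11b^3+76b^2-325b-7623 = (-(1/10)b-147/100)(-10b^3+37b^2-67b+15367) + ((12369/100)b^2+(111321/100)b+1496649/100)
  -10b^3+37b^2-67b+15367 = (-(1000/12369)b+12700/12369)((12369/100)b^2+(111321/100)b+1496649/100) + (0)
Last nonzero remainder: (12369/100)b^2+(111321/100)b+1496649/100. Dividing through by 12369/100 gives the monic gcd b^2+9b+121.

121+9b+b^2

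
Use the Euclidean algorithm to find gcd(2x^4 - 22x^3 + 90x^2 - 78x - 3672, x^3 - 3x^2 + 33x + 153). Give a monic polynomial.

x^2 - 6x + 51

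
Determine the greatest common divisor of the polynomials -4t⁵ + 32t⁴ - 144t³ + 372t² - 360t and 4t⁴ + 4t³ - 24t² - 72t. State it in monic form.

t² - 3t

Repeated division with remainder:
  -4t⁵ + 32t⁴ - 144t³ + 372t² - 360t = (-t + 9)(4t⁴ + 4t³ - 24t² - 72t) + (-204t³ + 516t² + 288t)
  4t⁴ + 4t³ - 24t² - 72t = (-(1/51)t - 20/289)(-204t³ + 516t² + 288t) + ((5016/289)t² - (15048/289)t)
  -204t³ + 516t² + 288t = (-(4913/418)t - 1156/209)((5016/289)t² - (15048/289)t) + (0)
Last nonzero remainder: (5016/289)t² - (15048/289)t. Dividing through by 5016/289 gives the monic gcd t² - 3t.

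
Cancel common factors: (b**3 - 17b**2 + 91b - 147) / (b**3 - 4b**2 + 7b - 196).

By polynomial division,
  b**3 - 17b**2 + 91b - 147 = (b**3 - 4b**2 + 7b - 196) + (-13b**2 + 84b + 49)
  b**3 - 4b**2 + 7b - 196 = (-(1/13)b - 32/169)(-13b**2 + 84b + 49) + ((4508/169)b - 31556/169)
  -13b**2 + 84b + 49 = (-(2197/4508)b - 169/644)((4508/169)b - 31556/169) + (0)
Last nonzero remainder: (4508/169)b - 31556/169. Dividing through by 4508/169 gives the monic gcd b - 7.
Cancel b - 7 from numerator and denominator to get the reduced form.

(b**2 - 10b + 21)/(b**2 + 3b + 28)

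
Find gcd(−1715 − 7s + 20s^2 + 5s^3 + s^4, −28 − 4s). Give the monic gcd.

7 + s

By polynomial division,
  s^4 + 5s^3 + 20s^2 − 7s − 1715 = (−(1/4)s^3 + (1/2)s^2 − (17/2)s + 245/4)(−4s − 28) + (0)
Last nonzero remainder: −4s − 28. Dividing through by −4 gives the monic gcd s + 7.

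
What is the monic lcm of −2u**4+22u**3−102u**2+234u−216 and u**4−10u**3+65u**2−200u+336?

Euclidean algorithm in ℚ[u]:
  −2u**4+22u**3−102u**2+234u−216 = (−2)(u**4−10u**3+65u**2−200u+336) + (2u**3+28u**2−166u+456)
  u**4−10u**3+65u**2−200u+336 = ((1/2)u−12)(2u**3+28u**2−166u+456) + (484u**2−2420u+5808)
  2u**3+28u**2−166u+456 = ((1/242)u+19/242)(484u**2−2420u+5808) + (0)
Last nonzero remainder: 484u**2−2420u+5808. Dividing through by 484 gives the monic gcd u**2−5u+12.
Then lcm(f, g) = f·g / gcd(f, g); expanding and making the result monic gives the answer.

u**6−16u**5+134u**4−680u**3+2121u**2−3816u+3024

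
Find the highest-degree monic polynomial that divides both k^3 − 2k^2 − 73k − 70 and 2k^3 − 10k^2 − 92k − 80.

k^2 − 9k − 10

Repeated division with remainder:
  k^3 − 2k^2 − 73k − 70 = (1/2)(2k^3 − 10k^2 − 92k − 80) + (3k^2 − 27k − 30)
  2k^3 − 10k^2 − 92k − 80 = ((2/3)k + 8/3)(3k^2 − 27k − 30) + (0)
Last nonzero remainder: 3k^2 − 27k − 30. Dividing through by 3 gives the monic gcd k^2 − 9k − 10.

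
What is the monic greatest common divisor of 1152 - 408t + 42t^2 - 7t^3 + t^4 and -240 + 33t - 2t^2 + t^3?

48 + 3t + t^2

Repeated division with remainder:
  t^4 - 7t^3 + 42t^2 - 408t + 1152 = (t - 5)(t^3 - 2t^2 + 33t - 240) + (-t^2 - 3t - 48)
  t^3 - 2t^2 + 33t - 240 = (-t + 5)(-t^2 - 3t - 48) + (0)
Last nonzero remainder: -t^2 - 3t - 48. Dividing through by -1 gives the monic gcd t^2 + 3t + 48.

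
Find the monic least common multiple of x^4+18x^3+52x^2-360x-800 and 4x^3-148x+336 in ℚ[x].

Repeated division with remainder:
  x^4+18x^3+52x^2-360x-800 = ((1/4)x+9/2)(4x^3-148x+336) + (89x^2+222x-2312)
  4x^3-148x+336 = ((4/89)x-888/7921)(89x^2+222x-2312) + (-(152100/7921)x+608400/7921)
  89x^2+222x-2312 = (-(704969/152100)x-2289169/76050)(-(152100/7921)x+608400/7921) + (0)
Last nonzero remainder: -(152100/7921)x+608400/7921. Dividing through by -152100/7921 gives the monic gcd x-4.
Then lcm(f, g) = f·g / gcd(f, g); expanding and making the result monic gives the answer.

x^6+22x^5+103x^4-530x^3-3332x^2+4360x+16800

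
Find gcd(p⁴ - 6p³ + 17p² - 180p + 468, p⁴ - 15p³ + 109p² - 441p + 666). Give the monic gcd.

p² - 9p + 18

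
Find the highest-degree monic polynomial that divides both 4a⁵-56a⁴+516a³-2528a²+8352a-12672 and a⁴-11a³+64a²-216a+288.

a³-7a²+36a-72

By polynomial division,
  4a⁵-56a⁴+516a³-2528a²+8352a-12672 = (4a-12)(a⁴-11a³+64a²-216a+288) + (128a³-896a²+4608a-9216)
  a⁴-11a³+64a²-216a+288 = ((1/128)a-1/32)(128a³-896a²+4608a-9216) + (0)
Last nonzero remainder: 128a³-896a²+4608a-9216. Dividing through by 128 gives the monic gcd a³-7a²+36a-72.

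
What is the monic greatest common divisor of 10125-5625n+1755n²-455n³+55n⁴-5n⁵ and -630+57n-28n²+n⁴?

15-n+n²

Apply the Euclidean algorithm:
  -5n⁵+55n⁴-455n³+1755n²-5625n+10125 = (-5n+55)(n⁴-28n²+57n-630) + (-595n³+3580n²-11910n+44775)
  n⁴-28n²+57n-630 = (-(1/595)n-716/70805)(-595n³+3580n²-11910n+44775) + (-(167310/14161)n²+(167310/14161)n-2509650/14161)
  -595n³+3580n²-11910n+44775 = ((1685159/33462)n-2818039/11154)(-(167310/14161)n²+(167310/14161)n-2509650/14161) + (0)
Last nonzero remainder: -(167310/14161)n²+(167310/14161)n-2509650/14161. Dividing through by -167310/14161 gives the monic gcd n²-n+15.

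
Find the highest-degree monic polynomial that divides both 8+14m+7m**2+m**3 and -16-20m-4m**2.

4+5m+m**2

By polynomial division,
  m**3+7m**2+14m+8 = (-(1/4)m-1/2)(-4m**2-20m-16) + (0)
Last nonzero remainder: -4m**2-20m-16. Dividing through by -4 gives the monic gcd m**2+5m+4.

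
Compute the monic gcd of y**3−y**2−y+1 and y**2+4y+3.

Apply the Euclidean algorithm:
  y**3−y**2−y+1 = (y−5)(y**2+4y+3) + (16y+16)
  y**2+4y+3 = ((1/16)y+3/16)(16y+16) + (0)
Last nonzero remainder: 16y+16. Dividing through by 16 gives the monic gcd y+1.

y+1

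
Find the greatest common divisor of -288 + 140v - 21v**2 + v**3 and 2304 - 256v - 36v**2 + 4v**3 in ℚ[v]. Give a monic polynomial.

72 - 17v + v**2

Apply the Euclidean algorithm:
  v**3 - 21v**2 + 140v - 288 = (1/4)(4v**3 - 36v**2 - 256v + 2304) + (-12v**2 + 204v - 864)
  4v**3 - 36v**2 - 256v + 2304 = (-(1/3)v - 8/3)(-12v**2 + 204v - 864) + (0)
Last nonzero remainder: -12v**2 + 204v - 864. Dividing through by -12 gives the monic gcd v**2 - 17v + 72.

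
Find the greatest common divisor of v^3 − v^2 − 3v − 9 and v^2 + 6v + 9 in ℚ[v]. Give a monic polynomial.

1

Repeated division with remainder:
  v^3 − v^2 − 3v − 9 = (v − 7)(v^2 + 6v + 9) + (30v + 54)
  v^2 + 6v + 9 = ((1/30)v + 7/50)(30v + 54) + (36/25)
  30v + 54 = ((125/6)v + 75/2)(36/25) + (0)
The last nonzero remainder is the constant 36/25, so the polynomials are coprime and gcd = 1.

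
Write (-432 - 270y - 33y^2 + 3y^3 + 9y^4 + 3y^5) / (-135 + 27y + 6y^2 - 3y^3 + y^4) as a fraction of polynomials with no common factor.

(48 + 30y + 9y^2 + 3y^3)/(15 - 3y + y^2)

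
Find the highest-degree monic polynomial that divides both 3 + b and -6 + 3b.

Euclidean algorithm in ℚ[b]:
  b + 3 = (1/3)(3b - 6) + (5)
  3b - 6 = ((3/5)b - 6/5)(5) + (0)
The last nonzero remainder is the constant 5, so the polynomials are coprime and gcd = 1.

1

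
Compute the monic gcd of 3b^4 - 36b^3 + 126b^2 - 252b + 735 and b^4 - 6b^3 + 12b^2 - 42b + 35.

b^3 - 5b^2 + 7b - 35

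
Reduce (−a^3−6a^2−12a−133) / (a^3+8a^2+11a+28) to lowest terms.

(−a^2+a−19)/(a^2+a+4)

Apply the Euclidean algorithm:
  −a^3−6a^2−12a−133 = (−1)(a^3+8a^2+11a+28) + (2a^2−a−105)
  a^3+8a^2+11a+28 = ((1/2)a+17/4)(2a^2−a−105) + ((271/4)a+1897/4)
  2a^2−a−105 = ((8/271)a−60/271)((271/4)a+1897/4) + (0)
Last nonzero remainder: (271/4)a+1897/4. Dividing through by 271/4 gives the monic gcd a+7.
Cancel a+7 from numerator and denominator to get the reduced form.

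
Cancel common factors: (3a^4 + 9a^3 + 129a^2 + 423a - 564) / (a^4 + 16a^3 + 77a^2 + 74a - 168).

Euclidean algorithm in ℚ[a]:
  3a^4 + 9a^3 + 129a^2 + 423a - 564 = (3)(a^4 + 16a^3 + 77a^2 + 74a - 168) + (-39a^3 - 102a^2 + 201a - 60)
  a^4 + 16a^3 + 77a^2 + 74a - 168 = (-(1/39)a - 58/169)(-39a^3 - 102a^2 + 201a - 60) + ((7968/169)a^2 + (23904/169)a - 31872/169)
  -39a^3 - 102a^2 + 201a - 60 = (-(2197/2656)a + 845/2656)((7968/169)a^2 + (23904/169)a - 31872/169) + (0)
Last nonzero remainder: (7968/169)a^2 + (23904/169)a - 31872/169. Dividing through by 7968/169 gives the monic gcd a^2 + 3a - 4.
Cancel a^2 + 3a - 4 from numerator and denominator to get the reduced form.

(3a^2 + 141)/(a^2 + 13a + 42)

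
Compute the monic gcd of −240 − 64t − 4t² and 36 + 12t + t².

Euclidean algorithm in ℚ[t]:
  −4t² − 64t − 240 = (−4)(t² + 12t + 36) + (−16t − 96)
  t² + 12t + 36 = (−(1/16)t − 3/8)(−16t − 96) + (0)
Last nonzero remainder: −16t − 96. Dividing through by −16 gives the monic gcd t + 6.

6 + t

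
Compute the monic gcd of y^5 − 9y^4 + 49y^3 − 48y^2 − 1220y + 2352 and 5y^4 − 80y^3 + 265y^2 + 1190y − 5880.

y^2 − 2y − 24

Apply the Euclidean algorithm:
  y^5 − 9y^4 + 49y^3 − 48y^2 − 1220y + 2352 = ((1/5)y + 7/5)(5y^4 − 80y^3 + 265y^2 + 1190y − 5880) + (108y^3 − 657y^2 − 1710y + 10584)
  5y^4 − 80y^3 + 265y^2 + 1190y − 5880 = ((5/108)y − 595/1296)(108y^3 − 657y^2 − 1710y + 10584) + ((6125/144)y^2 − (6125/72)y − 6125/6)
  108y^3 − 657y^2 − 1710y + 10584 = ((15552/6125)y − 1296/125)((6125/144)y^2 − (6125/72)y − 6125/6) + (0)
Last nonzero remainder: (6125/144)y^2 − (6125/72)y − 6125/6. Dividing through by 6125/144 gives the monic gcd y^2 − 2y − 24.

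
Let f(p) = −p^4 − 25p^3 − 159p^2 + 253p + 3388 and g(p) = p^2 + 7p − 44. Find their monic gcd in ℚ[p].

Apply the Euclidean algorithm:
  −p^4 − 25p^3 − 159p^2 + 253p + 3388 = (−p^2 − 18p − 77)(p^2 + 7p − 44) + (0)
The last nonzero remainder p^2 + 7p − 44 is already monic.

p^2 + 7p − 44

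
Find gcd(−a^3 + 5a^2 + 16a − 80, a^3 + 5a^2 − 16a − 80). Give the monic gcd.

a^2 − 16

Repeated division with remainder:
  −a^3 + 5a^2 + 16a − 80 = (−1)(a^3 + 5a^2 − 16a − 80) + (10a^2 − 160)
  a^3 + 5a^2 − 16a − 80 = ((1/10)a + 1/2)(10a^2 − 160) + (0)
Last nonzero remainder: 10a^2 − 160. Dividing through by 10 gives the monic gcd a^2 − 16.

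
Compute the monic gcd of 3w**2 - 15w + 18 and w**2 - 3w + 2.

Apply the Euclidean algorithm:
  3w**2 - 15w + 18 = (3)(w**2 - 3w + 2) + (-6w + 12)
  w**2 - 3w + 2 = (-(1/6)w + 1/6)(-6w + 12) + (0)
Last nonzero remainder: -6w + 12. Dividing through by -6 gives the monic gcd w - 2.

w - 2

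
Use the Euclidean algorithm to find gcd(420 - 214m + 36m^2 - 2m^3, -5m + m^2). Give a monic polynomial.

-5 + m

Repeated division with remainder:
  -2m^3 + 36m^2 - 214m + 420 = (-2m + 26)(m^2 - 5m) + (-84m + 420)
  m^2 - 5m = (-(1/84)m)(-84m + 420) + (0)
Last nonzero remainder: -84m + 420. Dividing through by -84 gives the monic gcd m - 5.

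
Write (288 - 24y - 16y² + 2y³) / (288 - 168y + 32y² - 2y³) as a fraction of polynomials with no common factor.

(-4 - y)/(-4 + y)

Euclidean algorithm in ℚ[y]:
  2y³ - 16y² - 24y + 288 = (-1)(-2y³ + 32y² - 168y + 288) + (16y² - 192y + 576)
  -2y³ + 32y² - 168y + 288 = (-(1/8)y + 1/2)(16y² - 192y + 576) + (0)
Last nonzero remainder: 16y² - 192y + 576. Dividing through by 16 gives the monic gcd y² - 12y + 36.
Cancel y² - 12y + 36 from numerator and denominator to get the reduced form.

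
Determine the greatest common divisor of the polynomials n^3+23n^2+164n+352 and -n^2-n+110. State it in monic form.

n+11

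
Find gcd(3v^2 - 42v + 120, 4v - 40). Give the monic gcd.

v - 10

Repeated division with remainder:
  3v^2 - 42v + 120 = ((3/4)v - 3)(4v - 40) + (0)
Last nonzero remainder: 4v - 40. Dividing through by 4 gives the monic gcd v - 10.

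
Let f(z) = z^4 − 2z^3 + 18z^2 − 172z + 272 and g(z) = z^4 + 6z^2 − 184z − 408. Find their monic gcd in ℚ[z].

z^2 + 4z + 34

Repeated division with remainder:
  z^4 − 2z^3 + 18z^2 − 172z + 272 = (z^4 + 6z^2 − 184z − 408) + (−2z^3 + 12z^2 + 12z + 680)
  z^4 + 6z^2 − 184z − 408 = (−(1/2)z − 3)(−2z^3 + 12z^2 + 12z + 680) + (48z^2 + 192z + 1632)
  −2z^3 + 12z^2 + 12z + 680 = (−(1/24)z + 5/12)(48z^2 + 192z + 1632) + (0)
Last nonzero remainder: 48z^2 + 192z + 1632. Dividing through by 48 gives the monic gcd z^2 + 4z + 34.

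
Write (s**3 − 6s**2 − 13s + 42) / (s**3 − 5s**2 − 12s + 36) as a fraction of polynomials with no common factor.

(s − 7)/(s − 6)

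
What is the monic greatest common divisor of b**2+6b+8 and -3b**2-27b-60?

Euclidean algorithm in ℚ[b]:
  b**2+6b+8 = (-1/3)(-3b**2-27b-60) + (-3b-12)
  -3b**2-27b-60 = (b+5)(-3b-12) + (0)
Last nonzero remainder: -3b-12. Dividing through by -3 gives the monic gcd b+4.

b+4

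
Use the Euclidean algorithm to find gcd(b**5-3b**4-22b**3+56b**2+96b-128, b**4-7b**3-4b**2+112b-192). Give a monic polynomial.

b**3-4b**2-16b+64

Euclidean algorithm in ℚ[b]:
  b**5-3b**4-22b**3+56b**2+96b-128 = (b+4)(b**4-7b**3-4b**2+112b-192) + (10b**3-40b**2-160b+640)
  b**4-7b**3-4b**2+112b-192 = ((1/10)b-3/10)(10b**3-40b**2-160b+640) + (0)
Last nonzero remainder: 10b**3-40b**2-160b+640. Dividing through by 10 gives the monic gcd b**3-4b**2-16b+64.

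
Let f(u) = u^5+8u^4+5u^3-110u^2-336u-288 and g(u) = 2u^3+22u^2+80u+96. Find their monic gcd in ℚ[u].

u^2+7u+12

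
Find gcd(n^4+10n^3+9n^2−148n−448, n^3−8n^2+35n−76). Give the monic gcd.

n−4

Repeated division with remainder:
  n^4+10n^3+9n^2−148n−448 = (n+18)(n^3−8n^2+35n−76) + (118n^2−702n+920)
  n^3−8n^2+35n−76 = ((1/118)n−121/6962)(118n^2−702n+920) + ((52224/3481)n−208896/3481)
  118n^2−702n+920 = ((205379/26112)n−400315/26112)((52224/3481)n−208896/3481) + (0)
Last nonzero remainder: (52224/3481)n−208896/3481. Dividing through by 52224/3481 gives the monic gcd n−4.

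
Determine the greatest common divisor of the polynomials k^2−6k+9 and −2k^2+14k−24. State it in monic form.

By polynomial division,
  k^2−6k+9 = (−1/2)(−2k^2+14k−24) + (k−3)
  −2k^2+14k−24 = (−2k+8)(k−3) + (0)
The last nonzero remainder k−3 is already monic.

k−3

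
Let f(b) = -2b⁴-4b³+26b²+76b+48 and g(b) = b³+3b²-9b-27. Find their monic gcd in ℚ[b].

b+3

Repeated division with remainder:
  -2b⁴-4b³+26b²+76b+48 = (-2b+2)(b³+3b²-9b-27) + (2b²+40b+102)
  b³+3b²-9b-27 = ((1/2)b-17/2)(2b²+40b+102) + (280b+840)
  2b²+40b+102 = ((1/140)b+17/140)(280b+840) + (0)
Last nonzero remainder: 280b+840. Dividing through by 280 gives the monic gcd b+3.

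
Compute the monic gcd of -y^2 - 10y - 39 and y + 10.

1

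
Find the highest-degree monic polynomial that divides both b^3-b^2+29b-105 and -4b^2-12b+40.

By polynomial division,
  b^3-b^2+29b-105 = (-(1/4)b+1)(-4b^2-12b+40) + (51b-145)
  -4b^2-12b+40 = (-(4/51)b-1192/2601)(51b-145) + (-68800/2601)
  51b-145 = (-(132651/68800)b+75429/13760)(-68800/2601) + (0)
The last nonzero remainder is the constant -68800/2601, so the polynomials are coprime and gcd = 1.

1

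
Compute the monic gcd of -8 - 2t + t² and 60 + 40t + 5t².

2 + t

Apply the Euclidean algorithm:
  t² - 2t - 8 = (1/5)(5t² + 40t + 60) + (-10t - 20)
  5t² + 40t + 60 = (-(1/2)t - 3)(-10t - 20) + (0)
Last nonzero remainder: -10t - 20. Dividing through by -10 gives the monic gcd t + 2.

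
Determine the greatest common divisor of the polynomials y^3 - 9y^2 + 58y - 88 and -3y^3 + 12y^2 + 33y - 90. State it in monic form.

y - 2

By polynomial division,
  y^3 - 9y^2 + 58y - 88 = (-1/3)(-3y^3 + 12y^2 + 33y - 90) + (-5y^2 + 69y - 118)
  -3y^3 + 12y^2 + 33y - 90 = ((3/5)y + 147/25)(-5y^2 + 69y - 118) + (-(7548/25)y + 15096/25)
  -5y^2 + 69y - 118 = ((125/7548)y - 1475/7548)(-(7548/25)y + 15096/25) + (0)
Last nonzero remainder: -(7548/25)y + 15096/25. Dividing through by -7548/25 gives the monic gcd y - 2.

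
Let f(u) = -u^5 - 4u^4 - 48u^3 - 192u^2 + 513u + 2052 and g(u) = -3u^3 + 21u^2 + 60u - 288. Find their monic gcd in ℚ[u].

u^2 + u - 12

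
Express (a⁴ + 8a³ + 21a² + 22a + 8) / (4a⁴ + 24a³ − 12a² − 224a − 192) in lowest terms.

Euclidean algorithm in ℚ[a]:
  a⁴ + 8a³ + 21a² + 22a + 8 = (1/4)(4a⁴ + 24a³ − 12a² − 224a − 192) + (2a³ + 24a² + 78a + 56)
  4a⁴ + 24a³ − 12a² − 224a − 192 = (2a − 12)(2a³ + 24a² + 78a + 56) + (120a² + 600a + 480)
  2a³ + 24a² + 78a + 56 = ((1/60)a + 7/60)(120a² + 600a + 480) + (0)
Last nonzero remainder: 120a² + 600a + 480. Dividing through by 120 gives the monic gcd a² + 5a + 4.
Cancel a² + 5a + 4 from numerator and denominator to get the reduced form.

(a² + 3a + 2)/(4a² + 4a − 48)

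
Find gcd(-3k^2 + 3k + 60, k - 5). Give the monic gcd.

By polynomial division,
  -3k^2 + 3k + 60 = (-3k - 12)(k - 5) + (0)
The last nonzero remainder k - 5 is already monic.

k - 5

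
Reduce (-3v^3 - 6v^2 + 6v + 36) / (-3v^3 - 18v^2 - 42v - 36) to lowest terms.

By polynomial division,
  -3v^3 - 6v^2 + 6v + 36 = (-3v^3 - 18v^2 - 42v - 36) + (12v^2 + 48v + 72)
  -3v^3 - 18v^2 - 42v - 36 = (-(1/4)v - 1/2)(12v^2 + 48v + 72) + (0)
Last nonzero remainder: 12v^2 + 48v + 72. Dividing through by 12 gives the monic gcd v^2 + 4v + 6.
Cancel v^2 + 4v + 6 from numerator and denominator to get the reduced form.

(v - 2)/(v + 2)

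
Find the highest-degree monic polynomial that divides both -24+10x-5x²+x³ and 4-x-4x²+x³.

Euclidean algorithm in ℚ[x]:
  x³-5x²+10x-24 = (x³-4x²-x+4) + (-x²+11x-28)
  x³-4x²-x+4 = (-x-7)(-x²+11x-28) + (48x-192)
  -x²+11x-28 = (-(1/48)x+7/48)(48x-192) + (0)
Last nonzero remainder: 48x-192. Dividing through by 48 gives the monic gcd x-4.

-4+x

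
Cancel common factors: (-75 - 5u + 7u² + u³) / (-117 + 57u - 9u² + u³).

Euclidean algorithm in ℚ[u]:
  u³ + 7u² - 5u - 75 = (u³ - 9u² + 57u - 117) + (16u² - 62u + 42)
  u³ - 9u² + 57u - 117 = ((1/16)u - 41/128)(16u² - 62u + 42) + ((2209/64)u - 6627/64)
  16u² - 62u + 42 = ((1024/2209)u - 896/2209)((2209/64)u - 6627/64) + (0)
Last nonzero remainder: (2209/64)u - 6627/64. Dividing through by 2209/64 gives the monic gcd u - 3.
Cancel u - 3 from numerator and denominator to get the reduced form.

(25 + 10u + u²)/(39 - 6u + u²)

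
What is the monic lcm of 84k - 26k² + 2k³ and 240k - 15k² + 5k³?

2016k - 750k² + 129k³ - 16k⁴ + k⁵

Repeated division with remainder:
  2k³ - 26k² + 84k = (2/5)(5k³ - 15k² + 240k) + (-20k² - 12k)
  5k³ - 15k² + 240k = (-(1/4)k + 9/10)(-20k² - 12k) + ((1254/5)k)
  -20k² - 12k = (-(50/627)k - 10/209)((1254/5)k) + (0)
Last nonzero remainder: (1254/5)k. Dividing through by 1254/5 gives the monic gcd k.
Then lcm(f, g) = f·g / gcd(f, g); expanding and making the result monic gives the answer.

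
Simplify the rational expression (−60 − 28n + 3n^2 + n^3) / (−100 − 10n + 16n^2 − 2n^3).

(−6 − n)/(−10 + 2n)

Repeated division with remainder:
  n^3 + 3n^2 − 28n − 60 = (−1/2)(−2n^3 + 16n^2 − 10n − 100) + (11n^2 − 33n − 110)
  −2n^3 + 16n^2 − 10n − 100 = (−(2/11)n + 10/11)(11n^2 − 33n − 110) + (0)
Last nonzero remainder: 11n^2 − 33n − 110. Dividing through by 11 gives the monic gcd n^2 − 3n − 10.
Cancel n^2 − 3n − 10 from numerator and denominator to get the reduced form.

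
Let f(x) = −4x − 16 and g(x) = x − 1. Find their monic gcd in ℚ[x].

1

Repeated division with remainder:
  −4x − 16 = (−4)(x − 1) + (−20)
  x − 1 = (−(1/20)x + 1/20)(−20) + (0)
The last nonzero remainder is the constant −20, so the polynomials are coprime and gcd = 1.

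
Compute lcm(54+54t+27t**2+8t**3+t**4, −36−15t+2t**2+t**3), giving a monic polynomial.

Repeated division with remainder:
  t**4+8t**3+27t**2+54t+54 = (t+6)(t**3+2t**2−15t−36) + (30t**2+180t+270)
  t**3+2t**2−15t−36 = ((1/30)t−2/15)(30t**2+180t+270) + (0)
Last nonzero remainder: 30t**2+180t+270. Dividing through by 30 gives the monic gcd t**2+6t+9.
Then lcm(f, g) = f·g / gcd(f, g); expanding and making the result monic gives the answer.

−216−162t−54t**2−5t**3+4t**4+t**5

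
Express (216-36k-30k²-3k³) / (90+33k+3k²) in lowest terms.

(12-4k-k²)/(5+k)

Apply the Euclidean algorithm:
  -3k³-30k²-36k+216 = (-k+1)(3k²+33k+90) + (21k+126)
  3k²+33k+90 = ((1/7)k+5/7)(21k+126) + (0)
Last nonzero remainder: 21k+126. Dividing through by 21 gives the monic gcd k+6.
Cancel k+6 from numerator and denominator to get the reduced form.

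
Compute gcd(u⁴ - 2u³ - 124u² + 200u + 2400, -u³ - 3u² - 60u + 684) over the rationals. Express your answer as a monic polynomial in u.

u - 6

Repeated division with remainder:
  u⁴ - 2u³ - 124u² + 200u + 2400 = (-u + 5)(-u³ - 3u² - 60u + 684) + (-169u² + 1184u - 1020)
  -u³ - 3u² - 60u + 684 = ((1/169)u + 1691/28561)(-169u² + 1184u - 1020) + (-(3543424/28561)u + 21260544/28561)
  -169u² + 1184u - 1020 = ((4826809/3543424)u - 2427685/1771712)(-(3543424/28561)u + 21260544/28561) + (0)
Last nonzero remainder: -(3543424/28561)u + 21260544/28561. Dividing through by -3543424/28561 gives the monic gcd u - 6.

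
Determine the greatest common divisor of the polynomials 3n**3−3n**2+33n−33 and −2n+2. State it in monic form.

n−1

Apply the Euclidean algorithm:
  3n**3−3n**2+33n−33 = (−(3/2)n**2−33/2)(−2n+2) + (0)
Last nonzero remainder: −2n+2. Dividing through by −2 gives the monic gcd n−1.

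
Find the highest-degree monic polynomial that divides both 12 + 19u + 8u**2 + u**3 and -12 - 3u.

4 + u

Apply the Euclidean algorithm:
  u**3 + 8u**2 + 19u + 12 = (-(1/3)u**2 - (4/3)u - 1)(-3u - 12) + (0)
Last nonzero remainder: -3u - 12. Dividing through by -3 gives the monic gcd u + 4.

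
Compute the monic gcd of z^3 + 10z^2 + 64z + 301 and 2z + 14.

z + 7

Euclidean algorithm in ℚ[z]:
  z^3 + 10z^2 + 64z + 301 = ((1/2)z^2 + (3/2)z + 43/2)(2z + 14) + (0)
Last nonzero remainder: 2z + 14. Dividing through by 2 gives the monic gcd z + 7.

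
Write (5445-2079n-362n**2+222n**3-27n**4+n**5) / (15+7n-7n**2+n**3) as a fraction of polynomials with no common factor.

Apply the Euclidean algorithm:
  n**5-27n**4+222n**3-362n**2-2079n+5445 = (n**2-20n+75)(n**3-7n**2+7n+15) + (288n**2-2304n+4320)
  n**3-7n**2+7n+15 = ((1/288)n+1/288)(288n**2-2304n+4320) + (0)
Last nonzero remainder: 288n**2-2304n+4320. Dividing through by 288 gives the monic gcd n**2-8n+15.
Cancel n**2-8n+15 from numerator and denominator to get the reduced form.

(363+55n-19n**2+n**3)/(1+n)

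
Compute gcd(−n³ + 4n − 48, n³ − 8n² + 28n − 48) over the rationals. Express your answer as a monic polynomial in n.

Euclidean algorithm in ℚ[n]:
  −n³ + 4n − 48 = (−1)(n³ − 8n² + 28n − 48) + (−8n² + 32n − 96)
  n³ − 8n² + 28n − 48 = (−(1/8)n + 1/2)(−8n² + 32n − 96) + (0)
Last nonzero remainder: −8n² + 32n − 96. Dividing through by −8 gives the monic gcd n² − 4n + 12.

n² − 4n + 12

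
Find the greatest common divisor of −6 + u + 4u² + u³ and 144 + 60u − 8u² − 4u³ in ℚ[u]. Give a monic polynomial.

3 + u

Apply the Euclidean algorithm:
  u³ + 4u² + u − 6 = (−1/4)(−4u³ − 8u² + 60u + 144) + (2u² + 16u + 30)
  −4u³ − 8u² + 60u + 144 = (−2u + 12)(2u² + 16u + 30) + (−72u − 216)
  2u² + 16u + 30 = (−(1/36)u − 5/36)(−72u − 216) + (0)
Last nonzero remainder: −72u − 216. Dividing through by −72 gives the monic gcd u + 3.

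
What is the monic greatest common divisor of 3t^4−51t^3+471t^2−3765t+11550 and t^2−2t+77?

t^2−2t+77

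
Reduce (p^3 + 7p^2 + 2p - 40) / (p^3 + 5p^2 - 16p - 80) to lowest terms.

Apply the Euclidean algorithm:
  p^3 + 7p^2 + 2p - 40 = (p^3 + 5p^2 - 16p - 80) + (2p^2 + 18p + 40)
  p^3 + 5p^2 - 16p - 80 = ((1/2)p - 2)(2p^2 + 18p + 40) + (0)
Last nonzero remainder: 2p^2 + 18p + 40. Dividing through by 2 gives the monic gcd p^2 + 9p + 20.
Cancel p^2 + 9p + 20 from numerator and denominator to get the reduced form.

(p - 2)/(p - 4)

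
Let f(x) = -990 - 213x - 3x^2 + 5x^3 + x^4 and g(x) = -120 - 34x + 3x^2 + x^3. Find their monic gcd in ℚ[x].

-30 - x + x^2

Euclidean algorithm in ℚ[x]:
  x^4 + 5x^3 - 3x^2 - 213x - 990 = (x + 2)(x^3 + 3x^2 - 34x - 120) + (25x^2 - 25x - 750)
  x^3 + 3x^2 - 34x - 120 = ((1/25)x + 4/25)(25x^2 - 25x - 750) + (0)
Last nonzero remainder: 25x^2 - 25x - 750. Dividing through by 25 gives the monic gcd x^2 - x - 30.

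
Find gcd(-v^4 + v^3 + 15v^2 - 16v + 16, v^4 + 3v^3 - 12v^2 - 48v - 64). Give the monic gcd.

Apply the Euclidean algorithm:
  -v^4 + v^3 + 15v^2 - 16v + 16 = (-1)(v^4 + 3v^3 - 12v^2 - 48v - 64) + (4v^3 + 3v^2 - 64v - 48)
  v^4 + 3v^3 - 12v^2 - 48v - 64 = ((1/4)v + 9/16)(4v^3 + 3v^2 - 64v - 48) + ((37/16)v^2 - 37)
  4v^3 + 3v^2 - 64v - 48 = ((64/37)v + 48/37)((37/16)v^2 - 37) + (0)
Last nonzero remainder: (37/16)v^2 - 37. Dividing through by 37/16 gives the monic gcd v^2 - 16.

v^2 - 16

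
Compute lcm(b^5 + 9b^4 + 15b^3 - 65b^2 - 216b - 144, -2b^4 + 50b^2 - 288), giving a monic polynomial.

Repeated division with remainder:
  b^5 + 9b^4 + 15b^3 - 65b^2 - 216b - 144 = (-(1/2)b - 9/2)(-2b^4 + 50b^2 - 288) + (40b^3 + 160b^2 - 360b - 1440)
  -2b^4 + 50b^2 - 288 = (-(1/20)b + 1/5)(40b^3 + 160b^2 - 360b - 1440) + (0)
Last nonzero remainder: 40b^3 + 160b^2 - 360b - 1440. Dividing through by 40 gives the monic gcd b^3 + 4b^2 - 9b - 36.
Then lcm(f, g) = f·g / gcd(f, g); expanding and making the result monic gives the answer.

b^6 + 5b^5 - 21b^4 - 125b^3 + 44b^2 + 720b + 576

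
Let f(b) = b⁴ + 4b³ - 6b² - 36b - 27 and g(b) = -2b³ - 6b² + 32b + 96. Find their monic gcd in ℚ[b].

b + 3

Euclidean algorithm in ℚ[b]:
  b⁴ + 4b³ - 6b² - 36b - 27 = (-(1/2)b - 1/2)(-2b³ - 6b² + 32b + 96) + (7b² + 28b + 21)
  -2b³ - 6b² + 32b + 96 = (-(2/7)b + 2/7)(7b² + 28b + 21) + (30b + 90)
  7b² + 28b + 21 = ((7/30)b + 7/30)(30b + 90) + (0)
Last nonzero remainder: 30b + 90. Dividing through by 30 gives the monic gcd b + 3.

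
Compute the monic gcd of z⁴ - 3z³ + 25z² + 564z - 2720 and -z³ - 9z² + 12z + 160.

Apply the Euclidean algorithm:
  z⁴ - 3z³ + 25z² + 564z - 2720 = (-z + 12)(-z³ - 9z² + 12z + 160) + (145z² + 580z - 4640)
  -z³ - 9z² + 12z + 160 = (-(1/145)z - 1/29)(145z² + 580z - 4640) + (0)
Last nonzero remainder: 145z² + 580z - 4640. Dividing through by 145 gives the monic gcd z² + 4z - 32.

z² + 4z - 32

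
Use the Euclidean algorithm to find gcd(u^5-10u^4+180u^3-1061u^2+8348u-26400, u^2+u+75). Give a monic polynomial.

u^2+u+75

Apply the Euclidean algorithm:
  u^5-10u^4+180u^3-1061u^2+8348u-26400 = (u^3-11u^2+116u-352)(u^2+u+75) + (0)
The last nonzero remainder u^2+u+75 is already monic.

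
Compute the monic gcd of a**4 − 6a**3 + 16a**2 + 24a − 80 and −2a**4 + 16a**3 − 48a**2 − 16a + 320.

a**3 − 4a**2 + 8a + 40

Euclidean algorithm in ℚ[a]:
  a**4 − 6a**3 + 16a**2 + 24a − 80 = (−1/2)(−2a**4 + 16a**3 − 48a**2 − 16a + 320) + (2a**3 − 8a**2 + 16a + 80)
  −2a**4 + 16a**3 − 48a**2 − 16a + 320 = (−a + 4)(2a**3 − 8a**2 + 16a + 80) + (0)
Last nonzero remainder: 2a**3 − 8a**2 + 16a + 80. Dividing through by 2 gives the monic gcd a**3 − 4a**2 + 8a + 40.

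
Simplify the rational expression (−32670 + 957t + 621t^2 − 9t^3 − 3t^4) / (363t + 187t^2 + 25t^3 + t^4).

Euclidean algorithm in ℚ[t]:
  −3t^4 − 9t^3 + 621t^2 + 957t − 32670 = (−3)(t^4 + 25t^3 + 187t^2 + 363t) + (66t^3 + 1182t^2 + 2046t − 32670)
  t^4 + 25t^3 + 187t^2 + 363t = ((1/66)t + 13/121)(66t^3 + 1182t^2 + 2046t − 32670) + ((3510/121)t^2 + (7020/11)t + 3510)
  66t^3 + 1182t^2 + 2046t − 32670 = ((1331/585)t − 121/13)((3510/121)t^2 + (7020/11)t + 3510) + (0)
Last nonzero remainder: (3510/121)t^2 + (7020/11)t + 3510. Dividing through by 3510/121 gives the monic gcd t^2 + 22t + 121.
Cancel t^2 + 22t + 121 from numerator and denominator to get the reduced form.

(−270 + 57t − 3t^2)/(3t + t^2)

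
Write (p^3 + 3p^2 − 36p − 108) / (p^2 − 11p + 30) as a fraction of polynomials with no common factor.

(p^2 + 9p + 18)/(p − 5)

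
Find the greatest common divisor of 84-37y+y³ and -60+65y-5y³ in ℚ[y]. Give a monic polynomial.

By polynomial division,
  y³-37y+84 = (-1/5)(-5y³+65y-60) + (-24y+72)
  -5y³+65y-60 = ((5/24)y²+(5/8)y-5/6)(-24y+72) + (0)
Last nonzero remainder: -24y+72. Dividing through by -24 gives the monic gcd y-3.

-3+y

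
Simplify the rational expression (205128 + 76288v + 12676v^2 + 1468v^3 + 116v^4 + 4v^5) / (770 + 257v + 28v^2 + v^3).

Euclidean algorithm in ℚ[v]:
  4v^5 + 116v^4 + 1468v^3 + 12676v^2 + 76288v + 205128 = (4v^2 + 4v + 328)(v^3 + 28v^2 + 257v + 770) + (-616v^2 - 11088v - 47432)
  v^3 + 28v^2 + 257v + 770 = (-(1/616)v - 5/308)(-616v^2 - 11088v - 47432) + (0)
Last nonzero remainder: -616v^2 - 11088v - 47432. Dividing through by -616 gives the monic gcd v^2 + 18v + 77.
Cancel v^2 + 18v + 77 from numerator and denominator to get the reduced form.

(2664 + 368v + 44v^2 + 4v^3)/(10 + v)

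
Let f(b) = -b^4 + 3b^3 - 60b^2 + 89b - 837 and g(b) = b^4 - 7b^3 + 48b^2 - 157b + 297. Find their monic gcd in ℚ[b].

Repeated division with remainder:
  -b^4 + 3b^3 - 60b^2 + 89b - 837 = (-1)(b^4 - 7b^3 + 48b^2 - 157b + 297) + (-4b^3 - 12b^2 - 68b - 540)
  b^4 - 7b^3 + 48b^2 - 157b + 297 = (-(1/4)b + 5/2)(-4b^3 - 12b^2 - 68b - 540) + (61b^2 - 122b + 1647)
  -4b^3 - 12b^2 - 68b - 540 = (-(4/61)b - 20/61)(61b^2 - 122b + 1647) + (0)
Last nonzero remainder: 61b^2 - 122b + 1647. Dividing through by 61 gives the monic gcd b^2 - 2b + 27.

b^2 - 2b + 27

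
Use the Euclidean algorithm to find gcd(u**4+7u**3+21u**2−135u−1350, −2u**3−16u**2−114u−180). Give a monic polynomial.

u**2+6u+45

Euclidean algorithm in ℚ[u]:
  u**4+7u**3+21u**2−135u−1350 = (−(1/2)u+1/2)(−2u**3−16u**2−114u−180) + (−28u**2−168u−1260)
  −2u**3−16u**2−114u−180 = ((1/14)u+1/7)(−28u**2−168u−1260) + (0)
Last nonzero remainder: −28u**2−168u−1260. Dividing through by −28 gives the monic gcd u**2+6u+45.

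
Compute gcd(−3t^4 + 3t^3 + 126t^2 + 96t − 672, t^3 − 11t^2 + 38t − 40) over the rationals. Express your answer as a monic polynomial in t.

By polynomial division,
  −3t^4 + 3t^3 + 126t^2 + 96t − 672 = (−3t − 30)(t^3 − 11t^2 + 38t − 40) + (−90t^2 + 1116t − 1872)
  t^3 − 11t^2 + 38t − 40 = (−(1/90)t − 7/450)(−90t^2 + 1116t − 1872) + ((864/25)t − 1728/25)
  −90t^2 + 1116t − 1872 = (−(125/48)t + 325/12)((864/25)t − 1728/25) + (0)
Last nonzero remainder: (864/25)t − 1728/25. Dividing through by 864/25 gives the monic gcd t − 2.

t − 2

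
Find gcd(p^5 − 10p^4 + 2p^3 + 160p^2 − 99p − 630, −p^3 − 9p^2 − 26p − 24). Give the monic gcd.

p^2 + 5p + 6

By polynomial division,
  p^5 − 10p^4 + 2p^3 + 160p^2 − 99p − 630 = (−p^2 + 19p − 147)(−p^3 − 9p^2 − 26p − 24) + (−693p^2 − 3465p − 4158)
  −p^3 − 9p^2 − 26p − 24 = ((1/693)p + 4/693)(−693p^2 − 3465p − 4158) + (0)
Last nonzero remainder: −693p^2 − 3465p − 4158. Dividing through by −693 gives the monic gcd p^2 + 5p + 6.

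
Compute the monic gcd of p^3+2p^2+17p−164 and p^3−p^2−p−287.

p^2+6p+41

Apply the Euclidean algorithm:
  p^3+2p^2+17p−164 = (p^3−p^2−p−287) + (3p^2+18p+123)
  p^3−p^2−p−287 = ((1/3)p−7/3)(3p^2+18p+123) + (0)
Last nonzero remainder: 3p^2+18p+123. Dividing through by 3 gives the monic gcd p^2+6p+41.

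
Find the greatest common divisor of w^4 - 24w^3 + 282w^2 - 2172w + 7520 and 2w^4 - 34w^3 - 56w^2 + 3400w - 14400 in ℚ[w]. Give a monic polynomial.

w^2 - 18w + 80

Euclidean algorithm in ℚ[w]:
  w^4 - 24w^3 + 282w^2 - 2172w + 7520 = (1/2)(2w^4 - 34w^3 - 56w^2 + 3400w - 14400) + (-7w^3 + 310w^2 - 3872w + 14720)
  2w^4 - 34w^3 - 56w^2 + 3400w - 14400 = (-(2/7)w - 382/49)(-7w^3 + 310w^2 - 3872w + 14720) + ((61468/49)w^2 - (1106424/49)w + 4917440/49)
  -7w^3 + 310w^2 - 3872w + 14720 = (-(343/61468)w + 2254/15367)((61468/49)w^2 - (1106424/49)w + 4917440/49) + (0)
Last nonzero remainder: (61468/49)w^2 - (1106424/49)w + 4917440/49. Dividing through by 61468/49 gives the monic gcd w^2 - 18w + 80.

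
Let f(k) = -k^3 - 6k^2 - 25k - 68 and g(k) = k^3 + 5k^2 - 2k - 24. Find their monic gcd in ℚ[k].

k + 4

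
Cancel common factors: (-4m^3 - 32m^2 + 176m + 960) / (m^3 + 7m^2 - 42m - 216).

Euclidean algorithm in ℚ[m]:
  -4m^3 - 32m^2 + 176m + 960 = (-4)(m^3 + 7m^2 - 42m - 216) + (-4m^2 + 8m + 96)
  m^3 + 7m^2 - 42m - 216 = (-(1/4)m - 9/4)(-4m^2 + 8m + 96) + (0)
Last nonzero remainder: -4m^2 + 8m + 96. Dividing through by -4 gives the monic gcd m^2 - 2m - 24.
Cancel m^2 - 2m - 24 from numerator and denominator to get the reduced form.

(-4m - 40)/(m + 9)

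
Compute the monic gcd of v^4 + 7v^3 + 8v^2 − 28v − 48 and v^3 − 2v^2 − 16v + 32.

Euclidean algorithm in ℚ[v]:
  v^4 + 7v^3 + 8v^2 − 28v − 48 = (v + 9)(v^3 − 2v^2 − 16v + 32) + (42v^2 + 84v − 336)
  v^3 − 2v^2 − 16v + 32 = ((1/42)v − 2/21)(42v^2 + 84v − 336) + (0)
Last nonzero remainder: 42v^2 + 84v − 336. Dividing through by 42 gives the monic gcd v^2 + 2v − 8.

v^2 + 2v − 8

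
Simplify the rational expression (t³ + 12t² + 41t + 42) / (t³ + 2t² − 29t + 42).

(t² + 5t + 6)/(t² − 5t + 6)

Repeated division with remainder:
  t³ + 12t² + 41t + 42 = (t³ + 2t² − 29t + 42) + (10t² + 70t)
  t³ + 2t² − 29t + 42 = ((1/10)t − 1/2)(10t² + 70t) + (6t + 42)
  10t² + 70t = ((5/3)t)(6t + 42) + (0)
Last nonzero remainder: 6t + 42. Dividing through by 6 gives the monic gcd t + 7.
Cancel t + 7 from numerator and denominator to get the reduced form.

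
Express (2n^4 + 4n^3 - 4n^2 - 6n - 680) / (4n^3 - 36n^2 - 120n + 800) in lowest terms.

Euclidean algorithm in ℚ[n]:
  2n^4 + 4n^3 - 4n^2 - 6n - 680 = ((1/2)n + 11/2)(4n^3 - 36n^2 - 120n + 800) + (254n^2 + 254n - 5080)
  4n^3 - 36n^2 - 120n + 800 = ((2/127)n - 20/127)(254n^2 + 254n - 5080) + (0)
Last nonzero remainder: 254n^2 + 254n - 5080. Dividing through by 254 gives the monic gcd n^2 + n - 20.
Cancel n^2 + n - 20 from numerator and denominator to get the reduced form.

(n^2 + n + 17)/(2n - 20)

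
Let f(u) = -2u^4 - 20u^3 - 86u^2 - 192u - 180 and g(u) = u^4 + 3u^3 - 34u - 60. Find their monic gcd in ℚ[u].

Euclidean algorithm in ℚ[u]:
  -2u^4 - 20u^3 - 86u^2 - 192u - 180 = (-2)(u^4 + 3u^3 - 34u - 60) + (-14u^3 - 86u^2 - 260u - 300)
  u^4 + 3u^3 - 34u - 60 = (-(1/14)u + 11/49)(-14u^3 - 86u^2 - 260u - 300) + ((36/49)u^2 + (144/49)u + 360/49)
  -14u^3 - 86u^2 - 260u - 300 = (-(343/18)u - 245/6)((36/49)u^2 + (144/49)u + 360/49) + (0)
Last nonzero remainder: (36/49)u^2 + (144/49)u + 360/49. Dividing through by 36/49 gives the monic gcd u^2 + 4u + 10.

u^2 + 4u + 10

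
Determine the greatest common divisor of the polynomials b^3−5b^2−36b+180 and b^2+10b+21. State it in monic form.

Apply the Euclidean algorithm:
  b^3−5b^2−36b+180 = (b−15)(b^2+10b+21) + (93b+495)
  b^2+10b+21 = ((1/93)b+145/2883)(93b+495) + (−3744/961)
  93b+495 = (−(29791/1248)b−52855/416)(−3744/961) + (0)
The last nonzero remainder is the constant −3744/961, so the polynomials are coprime and gcd = 1.

1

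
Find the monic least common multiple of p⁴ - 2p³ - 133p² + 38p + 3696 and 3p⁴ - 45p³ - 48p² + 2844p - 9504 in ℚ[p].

p⁵ - 8p⁴ - 121p³ + 836p² + 3468p - 22176

Apply the Euclidean algorithm:
  p⁴ - 2p³ - 133p² + 38p + 3696 = (1/3)(3p⁴ - 45p³ - 48p² + 2844p - 9504) + (13p³ - 117p² - 910p + 6864)
  3p⁴ - 45p³ - 48p² + 2844p - 9504 = ((3/13)p - 18/13)(13p³ - 117p² - 910p + 6864) + (0)
Last nonzero remainder: 13p³ - 117p² - 910p + 6864. Dividing through by 13 gives the monic gcd p³ - 9p² - 70p + 528.
Then lcm(f, g) = f·g / gcd(f, g); expanding and making the result monic gives the answer.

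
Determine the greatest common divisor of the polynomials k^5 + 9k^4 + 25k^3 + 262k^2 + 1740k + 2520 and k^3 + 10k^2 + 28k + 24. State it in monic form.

Euclidean algorithm in ℚ[k]:
  k^5 + 9k^4 + 25k^3 + 262k^2 + 1740k + 2520 = (k^2 - k + 7)(k^3 + 10k^2 + 28k + 24) + (196k^2 + 1568k + 2352)
  k^3 + 10k^2 + 28k + 24 = ((1/196)k + 1/98)(196k^2 + 1568k + 2352) + (0)
Last nonzero remainder: 196k^2 + 1568k + 2352. Dividing through by 196 gives the monic gcd k^2 + 8k + 12.

k^2 + 8k + 12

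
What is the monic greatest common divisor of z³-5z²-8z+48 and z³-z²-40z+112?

Repeated division with remainder:
  z³-5z²-8z+48 = (z³-z²-40z+112) + (-4z²+32z-64)
  z³-z²-40z+112 = (-(1/4)z-7/4)(-4z²+32z-64) + (0)
Last nonzero remainder: -4z²+32z-64. Dividing through by -4 gives the monic gcd z²-8z+16.

z²-8z+16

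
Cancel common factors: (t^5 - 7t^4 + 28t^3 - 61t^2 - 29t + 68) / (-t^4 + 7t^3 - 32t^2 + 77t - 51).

(-t^2 + 3t + 4)/(t - 3)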